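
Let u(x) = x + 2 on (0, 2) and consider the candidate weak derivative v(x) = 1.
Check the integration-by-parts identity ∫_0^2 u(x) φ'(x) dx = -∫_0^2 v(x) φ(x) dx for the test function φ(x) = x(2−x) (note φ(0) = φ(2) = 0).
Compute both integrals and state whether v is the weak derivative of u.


LHS = -4/3, RHS = -4/3. Yes, v = u' weakly.

u(x) = x + 2, classical derivative u'(x) = 1.
φ(x) = x(2−x), so φ'(x) = 2 - 2*x.
Note φ(0) = φ(2) = 0, so the boundary term u·φ vanishes.
LHS = ∫_0^2 u(x) φ'(x) dx = ∫_0^2 (-2*x^2 - 2*x + 4) dx. Term by term:
  ∫_0^2 -2*x^2 dx = -16/3;  ∫_0^2 -2*x dx = -4;  ∫_0^2 4 dx = 8.
Sum: -16/3 − 4 + 8 = -4/3.
So LHS = -4/3.
∫_0^2 v(x) φ(x) dx = ∫_0^2 (-x^2 + 2*x) dx. Term by term:
  ∫_0^2 -x^2 dx = -8/3;  ∫_0^2 2*x dx = 4.
Sum: -8/3 + 4 = 4/3.
So RHS = -∫_0^2 v(x) φ(x) dx = -4/3.
LHS = RHS, so the identity holds for this test φ.
Moreover u is smooth here and v(x) = u'(x) = 1 pointwise, so the identity holds for every test function. Hence v is the weak derivative of u.


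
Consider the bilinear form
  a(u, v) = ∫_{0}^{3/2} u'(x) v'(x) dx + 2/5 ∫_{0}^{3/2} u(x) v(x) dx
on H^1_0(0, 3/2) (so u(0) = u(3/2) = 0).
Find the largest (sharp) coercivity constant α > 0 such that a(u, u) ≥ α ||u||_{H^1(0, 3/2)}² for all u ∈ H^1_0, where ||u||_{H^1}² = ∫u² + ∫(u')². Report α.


α = 2*(9 + 10*π^2)/(5*(9 + 4*π^2))

Coercivity of a(·,·) on H^1_0(0, 3/2) means a(u, u) ≥ α ||u||_{H^1}² for every u ∈ H^1_0.
The interval has length L = 3/2, and Poincaré/coercivity depend only on L. Here a(u, u) = ∫(u')² + (2/5)·∫u².
Here 0 < c = 2/5 < 1. The condition a(u,u) ≥ α||u||_{H^1}² reads (1−α)∫(u')² ≥ (α−c)∫u². Any admissible α is ≤ 1 (rapidly oscillating u have ∫u²/∫(u')² → 0), and α = 1 would force 0 ≥ (1−c)∫u², impossible since c < 1; so 1−α > 0. By the sharp Poincaré inequality on H^1_0 of an interval of length L, ∫(u')² ≥ (π/L)²∫u² with equality for the first sine mode sin(π(x−x₀)/L) (x₀ the left endpoint), so the inequality holds for all u iff (1−α)(π/L)² ≥ α − c, i.e. α ≤ ((π/L)² + c)/((π/L)² + 1) = (1 + c(L/π)²)/(1 + (L/π)²). With (π/L)² = 4*π^2/9 and c = 2/5, the largest admissible constant is α = ((π/L)² + c)/((π/L)² + 1).
Simplifying, α = 2*(9 + 10*π^2)/(5*(9 + 4*π^2)).


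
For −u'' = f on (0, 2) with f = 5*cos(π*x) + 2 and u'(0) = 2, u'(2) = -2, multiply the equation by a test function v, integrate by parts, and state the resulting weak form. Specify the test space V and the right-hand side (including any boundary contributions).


V = H^1(0, 2) (v unrestricted at boundary; u is determined up to an additive constant); weak form: ∫_0^2 u'v' dx = ∫_0^2 (5*cos(π*x) + 2) v dx − 2·v(2) − 2·v(0) for all v ∈ V.

Multiply both sides by a test function v and integrate from 0 to 2:
  ∫_0^2 −u''(x) v(x) dx = ∫_0^2 f(x) v(x) dx.
Integrate the LHS by parts once:
  ∫_0^2 −u'' v dx = −[u'(x) v(x)]_0^2 + ∫_0^2 u'(x) v'(x) dx.
Thus ∫_0^2 u'(x) v'(x) dx = ∫_0^2 f(x) v(x) dx + [u'(x) v(x)]_0^2.
Choose V so that boundary terms are either known or forced to vanish.
u has inhomogeneous Neumann u'(0) = 2, u'(2) = -2. [u' v]_0^2 = (-2)·v(2) − (2)·v(0) = − 2·v(2) − 2·v(0). Take V = H^1(0, 2); boundary term becomes part of RHS.
Weak formulation: find u (satisfying any essential BC) such that ∫_0^2 u'(x) v'(x) dx = ∫_0^2 f v dx − 2·v(2) − 2·v(0) for all v ∈ V (Neumann data are natural BCs: they enter the RHS as boundary terms).
Substituting f(x) = 5*cos(π*x) + 2, the right-hand side is ∫_0^2 (5*cos(π*x) + 2) v dx − 2·v(2) − 2·v(0).
Compatibility check (pure Neumann): taking v ≡ 1 ∈ V gives 0 = ∫_0^2 f dx + (-2) − (2), i.e. ∫_0^2 f dx must equal u'(0) − u'(2) = 4. Indeed ∫_0^2 (5*cos(π*x) + 2) dx = 4, so the data are compatible. The solution is then unique only up to an additive constant (fix it e.g. by requiring ∫_0^2 u dx = 0).


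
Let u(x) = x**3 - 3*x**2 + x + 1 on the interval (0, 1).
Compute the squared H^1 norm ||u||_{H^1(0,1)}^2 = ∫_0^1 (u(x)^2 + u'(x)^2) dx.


||u||_{H^1}^2 = 52/21

The H^1 norm (squared) on an interval (0, L) is
  ||u||_{H^1}^2 = ∫_0^L u(x)^2 dx + ∫_0^L u'(x)^2 dx.
Compute u'(x) = 3*x**2 - 6*x + 1.
Then u(x)^2 = x**6 - 6*x**5 + 11*x**4 - 4*x**3 - 5*x**2 + 2*x + 1 and u'(x)^2 = 9*x**4 - 36*x**3 + 42*x**2 - 12*x + 1.
Integrate each monomial from 0 to 1 using ∫_0^1 c·x^n dx = c·1^(n+1)/(n+1):
  ∫_0^1 u(x)^2 dx = ∫_0^1 (x^6 - 6*x^5 + 11*x^4 - 4*x^3 - 5*x^2 + 2*x + 1) dx. Term by term:
    ∫_0^1 x^6 dx = 1/7;  ∫_0^1 -6*x^5 dx = -1;  ∫_0^1 11*x^4 dx = 11/5;
    ∫_0^1 -4*x^3 dx = -1;  ∫_0^1 -5*x^2 dx = -5/3;  ∫_0^1 2*x dx = 1;
    ∫_0^1 1 dx = 1.
  Sum: 1/7 − 1 + 11/5 − 1 − 5/3 + 1 + 1 = 71/105.
  ∫_0^1 u'(x)^2 dx = ∫_0^1 (9*x^4 - 36*x^3 + 42*x^2 - 12*x + 1) dx. Term by term:
    ∫_0^1 9*x^4 dx = 9/5;  ∫_0^1 -36*x^3 dx = -9;  ∫_0^1 42*x^2 dx = 14;
    ∫_0^1 -12*x dx = -6;  ∫_0^1 1 dx = 1.
  Sum: 9/5 − 9 + 14 − 6 + 1 = 9/5.
Adding: ||u||_{H^1}^2 = 71/105 + 9/5 = 52/21.


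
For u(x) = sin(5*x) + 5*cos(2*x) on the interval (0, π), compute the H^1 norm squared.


||u||_{H^1(0,π)}^2 = 500/21 + 151*π/2

u'(x) = -10*sin(2*x) + 5*cos(5*x).
Expand u² and (u')² and integrate term by term on (0, π), using: for integers n ≥ 1, ∫_0^π sin²(nx) dx = ∫_0^π cos²(nx) dx = π/2; for n ≠ n', ∫_0^π sin(nx)sin(n'x) dx = ∫_0^π cos(nx)cos(n'x) dx = 0; and by product-to-sum, ∫_0^π sin(nx)cos(n'x) dx = ½∫_0^π [sin((n+n')x) + sin((n−n')x)] dx, which is 0 when n+n' is even and 2n/(n²−n'²) when n+n' is odd (it need not vanish on (0, π)).
  u² squared terms: (5)²·∫cos(2x)² dx = 25·π/2 = 25*π/2;  (1)²·∫sin(5x)² dx = 1·π/2 = π/2.
  u² cross terms: 2·(5)·(1)·∫cos(2x)·sin(5x) dx = 10·(10/21) = 100/21.
  So ∫_0^π u² dx = 25*π/2 + π/2 + 100/21 = 100/21 + 13*π.
  (u')² squared terms: (-10)²·∫sin(2x)² dx = 100·π/2 = 50*π;  (5)²·∫cos(5x)² dx = 25·π/2 = 25*π/2.
  (u')² cross terms: 2·(-10)·(5)·∫sin(2x)·cos(5x) dx = -100·(-4/21) = 400/21.
  So ∫_0^π (u')² dx = 50*π + 25*π/2 + 400/21 = 400/21 + 125*π/2.
||u||_{H^1}^2 = (100/21 + 13*π) + (400/21 + 125*π/2) = 500/21 + 151*π/2.


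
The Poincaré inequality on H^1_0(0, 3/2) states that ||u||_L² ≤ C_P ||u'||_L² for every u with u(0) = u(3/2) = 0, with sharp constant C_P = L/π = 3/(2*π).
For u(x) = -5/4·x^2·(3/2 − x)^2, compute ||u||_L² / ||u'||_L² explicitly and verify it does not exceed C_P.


||u||_L² / ||u'||_L² = sqrt(3)/4 < C_P = 3/(2*π).

u(x) = -5/4·x^2·(3/2 − x)^2, so u'(x) = 5*x*(-8*x^2 + 18*x - 9)/8.
u(x) = -5/4·x^2·(3/2 − x)^2 vanishes at x = 0 and x = 3/2, so u ∈ H^1_0(0, 3/2). Differentiate via the product rule and integrate the resulting polynomials term by term.
  ∫_0^3/2 u² dx = ∫_0^3/2 (25*x^8/16 - 75*x^7/8 + 675*x^6/32 - 675*x^5/32 + 2025*x^4/256) dx. Term by term:
    ∫_0^3/2 25*x^8/16 dx = 54675/8192;  ∫_0^3/2 -75*x^7/8 dx = -492075/16384;  ∫_0^3/2 675*x^6/32 dx = 1476225/28672;
    ∫_0^3/2 -675*x^5/32 dx = -164025/4096;  ∫_0^3/2 2025*x^4/256 dx = 98415/8192.
  Sum: 54675/8192 − 492075/16384 + 1476225/28672 − 164025/4096 + 98415/8192 = 10935/114688.
  ∫_0^3/2 (u')² dx = ∫_0^3/2 (25*x^6 - 225*x^5/2 + 2925*x^4/16 - 2025*x^3/16 + 2025*x^2/64) dx. Term by term:
    ∫_0^3/2 25*x^6 dx = 54675/896;  ∫_0^3/2 -225*x^5/2 dx = -54675/256;  ∫_0^3/2 2925*x^4/16 dx = 142155/512;
    ∫_0^3/2 -2025*x^3/16 dx = -164025/1024;  ∫_0^3/2 2025*x^2/64 dx = 18225/512.
  Sum: 54675/896 − 54675/256 + 142155/512 − 164025/1024 + 18225/512 = 3645/7168.
∫_0^3/2 u² dx = 10935/114688, so ||u||_L² = 27*sqrt(105)/896.
∫_0^3/2 (u')² dx = 3645/7168, so ||u'||_L² = 27*sqrt(35)/224.
Ratio ||u||_L² / ||u'||_L² = sqrt(3)/4.
Sharp Poincaré constant on H^1_0(0, 3/2) is C_P = L/π = 3/(2*π), achieved by sin(2*π/3·x).
A polynomial bump cannot attain the sharp Poincaré constant (only the first sine eigenfunction does), so the ratio is strictly less than C_P, consistent with ||u||_L² ≤ C_P ||u'||_L².


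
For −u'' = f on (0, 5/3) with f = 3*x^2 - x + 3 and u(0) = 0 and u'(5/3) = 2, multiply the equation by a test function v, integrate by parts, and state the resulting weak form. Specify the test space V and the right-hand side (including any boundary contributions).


V = {v ∈ H^1(0, 5/3) : v(0) = 0} (test functions vanish at x = 0 where u is specified); weak form: ∫_0^5/3 u'v' dx = ∫_0^5/3 (3*x^2 - x + 3) v dx + 2·v(5/3) for all v ∈ V.

Multiply both sides by a test function v and integrate from 0 to 5/3:
  ∫_0^5/3 −u''(x) v(x) dx = ∫_0^5/3 f(x) v(x) dx.
Integrate the LHS by parts once:
  ∫_0^5/3 −u'' v dx = −[u'(x) v(x)]_0^5/3 + ∫_0^5/3 u'(x) v'(x) dx.
Thus ∫_0^5/3 u'(x) v'(x) dx = ∫_0^5/3 f(x) v(x) dx + [u'(x) v(x)]_0^5/3.
Choose V so that boundary terms are either known or forced to vanish.
Mixed BC: u(0) = 0 (Dirichlet) and u'(5/3) = 2 (Neumann). Define V = {v ∈ H^1(0, 5/3) : v(0) = 0}. Then [u' v]_0^5/3 = u'(5/3)·v(5/3) − u'(0)·0 = 2·v(5/3).
Weak formulation: find u (satisfying any essential BC) such that ∫_0^5/3 u'(x) v'(x) dx = ∫_0^5/3 f v dx + 2·v(5/3) for all v ∈ V (Dirichlet at 0 absorbed into V; Neumann datum at x = 5/3 contributes the boundary term).
Substituting f(x) = 3*x^2 - x + 3, the right-hand side is ∫_0^5/3 (3*x^2 - x + 3) v dx + 2·v(5/3).


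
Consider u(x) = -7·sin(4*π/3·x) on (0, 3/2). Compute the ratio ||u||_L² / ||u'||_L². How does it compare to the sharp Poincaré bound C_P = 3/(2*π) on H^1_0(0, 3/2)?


||u||_L² / ||u'||_L² = 3/(4*π) < C_P = 3/(2*π).

u(x) = -7·sin(4*π/3·x), so u'(x) = -28*π*cos(4*π*x/3)/3.
Writing u(x) = A·sin(kπx/L) with A = -7 and k = 2, use ∫_0^L sin²(kπx/L) dx = L/2 and ∫_0^L cos²(kπx/L) dx = L/2.
u² = 49·sin²(4*π/3·x) and (u')² = 784*π^2/9·cos²(4*π/3·x), and each of sin², cos² integrates to L/2 = 3/4 over (0, 3/2).
∫_0^3/2 u² dx = 147/4, so ||u||_L² = 7*sqrt(3)/2.
∫_0^3/2 (u')² dx = 196*π^2/3, so ||u'||_L² = 14*sqrt(3)*π/3.
Ratio ||u||_L² / ||u'||_L² = 3/(4*π).
Sharp Poincaré constant on H^1_0(0, 3/2) is C_P = L/π = 3/(2*π), achieved by sin(2*π/3·x).
This is the k = 2 harmonic; the ratio L/(kπ) is strictly less than C_P = L/π, consistent with the sharp inequality ||u||_L² ≤ C_P ||u'||_L².


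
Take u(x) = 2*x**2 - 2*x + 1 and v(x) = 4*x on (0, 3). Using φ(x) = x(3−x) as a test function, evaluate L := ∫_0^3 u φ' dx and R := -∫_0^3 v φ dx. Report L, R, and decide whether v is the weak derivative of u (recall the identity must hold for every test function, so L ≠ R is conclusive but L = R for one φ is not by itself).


LHS = -18, RHS = -27. No, v is not the weak derivative of u.

u(x) = 2*x**2 - 2*x + 1, classical derivative u'(x) = 4*x - 2.
φ(x) = x(3−x), so φ'(x) = 3 - 2*x.
Note φ(0) = φ(3) = 0, so the boundary term u·φ vanishes.
LHS = ∫_0^3 u(x) φ'(x) dx = ∫_0^3 (-4*x^3 + 10*x^2 - 8*x + 3) dx. Term by term:
  ∫_0^3 -4*x^3 dx = -81;  ∫_0^3 10*x^2 dx = 90;  ∫_0^3 -8*x dx = -36;
  ∫_0^3 3 dx = 9.
Sum: -81 + 90 − 36 + 9 = -18.
So LHS = -18.
∫_0^3 v(x) φ(x) dx = ∫_0^3 (-4*x^3 + 12*x^2) dx. Term by term:
  ∫_0^3 -4*x^3 dx = -81;  ∫_0^3 12*x^2 dx = 108.
Sum: -81 + 108 = 27.
So RHS = -∫_0^3 v(x) φ(x) dx = -27.
LHS − RHS = 9 ≠ 0, so the identity fails.
(For a valid weak derivative the identity must hold for EVERY test function, in particular this one. The failure shows v is NOT the weak derivative of u.)
Correct weak derivative would be u'(x) = 4*x - 2.


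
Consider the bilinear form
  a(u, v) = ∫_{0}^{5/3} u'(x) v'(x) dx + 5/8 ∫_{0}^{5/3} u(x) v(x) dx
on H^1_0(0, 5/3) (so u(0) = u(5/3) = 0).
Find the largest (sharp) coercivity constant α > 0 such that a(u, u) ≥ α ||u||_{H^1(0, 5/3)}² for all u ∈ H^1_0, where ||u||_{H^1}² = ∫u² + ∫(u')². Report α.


α = (125 + 72*π^2)/(8*(25 + 9*π^2))

Coercivity of a(·,·) on H^1_0(0, 5/3) means a(u, u) ≥ α ||u||_{H^1}² for every u ∈ H^1_0.
The interval has length L = 5/3, and Poincaré/coercivity depend only on L. Here a(u, u) = ∫(u')² + (5/8)·∫u².
Here 0 < c = 5/8 < 1. The condition a(u,u) ≥ α||u||_{H^1}² reads (1−α)∫(u')² ≥ (α−c)∫u². Any admissible α is ≤ 1 (rapidly oscillating u have ∫u²/∫(u')² → 0), and α = 1 would force 0 ≥ (1−c)∫u², impossible since c < 1; so 1−α > 0. By the sharp Poincaré inequality on H^1_0 of an interval of length L, ∫(u')² ≥ (π/L)²∫u² with equality for the first sine mode sin(π(x−x₀)/L) (x₀ the left endpoint), so the inequality holds for all u iff (1−α)(π/L)² ≥ α − c, i.e. α ≤ ((π/L)² + c)/((π/L)² + 1) = (1 + c(L/π)²)/(1 + (L/π)²). With (π/L)² = 9*π^2/25 and c = 5/8, the largest admissible constant is α = ((π/L)² + c)/((π/L)² + 1).
Simplifying, α = (125 + 72*π^2)/(8*(25 + 9*π^2)).


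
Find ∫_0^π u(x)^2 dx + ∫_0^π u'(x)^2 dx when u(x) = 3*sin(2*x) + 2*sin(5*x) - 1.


||u||_{H^1(0,π)}^2 = -8/5 + 151*π/2

u'(x) = 6*cos(2*x) + 10*cos(5*x).
Expand u² and (u')² and integrate term by term on (0, π), using: for integers n ≥ 1, ∫_0^π sin²(nx) dx = ∫_0^π cos²(nx) dx = π/2; for n ≠ n', ∫_0^π sin(nx)sin(n'x) dx = ∫_0^π cos(nx)cos(n'x) dx = 0; and by product-to-sum, ∫_0^π sin(nx)cos(n'x) dx = ½∫_0^π [sin((n+n')x) + sin((n−n')x)] dx, which is 0 when n+n' is even and 2n/(n²−n'²) when n+n' is odd (it need not vanish on (0, π)). For the constant mode: ∫_0^π 1 dx = π, ∫_0^π cos(nx) dx = 0, ∫_0^π sin(nx) dx = (1−(−1)^n)/n.
  u² squared terms: (-1)²·∫1 dx = 1·π = π;  (2)²·∫sin(5x)² dx = 4·π/2 = 2*π;  (3)²·∫sin(2x)² dx = 9·π/2 = 9*π/2.
  u² cross terms: 2·(-1)·(2)·∫1·sin(5x) dx = -4·(2/5) = -8/5;  2·(-1)·(3)·∫1·sin(2x) dx = -6·(0) = 0;  2·(2)·(3)·∫sin(5x)·sin(2x) dx = 12·(0) = 0.
  So ∫_0^π u² dx = π + 2*π + 9*π/2 − 8/5 + 0 + 0 = -8/5 + 15*π/2.
  (u')² squared terms: (6)²·∫cos(2x)² dx = 36·π/2 = 18*π;  (10)²·∫cos(5x)² dx = 100·π/2 = 50*π.
  (u')² cross terms: 2·(6)·(10)·∫cos(2x)·cos(5x) dx = 120·(0) = 0.
  So ∫_0^π (u')² dx = 18*π + 50*π + 0 = 68*π.
||u||_{H^1}^2 = (-8/5 + 15*π/2) + (68*π) = -8/5 + 151*π/2.


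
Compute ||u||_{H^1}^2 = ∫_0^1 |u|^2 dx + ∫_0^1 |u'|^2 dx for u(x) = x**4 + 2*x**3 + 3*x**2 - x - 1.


||u||_{H^1}^2 = 15191/315

The H^1 norm (squared) on an interval (0, L) is
  ||u||_{H^1}^2 = ∫_0^L u(x)^2 dx + ∫_0^L u'(x)^2 dx.
Compute u'(x) = 4*x**3 + 6*x**2 + 6*x - 1.
Then u(x)^2 = x**8 + 4*x**7 + 10*x**6 + 10*x**5 + 3*x**4 - 10*x**3 - 5*x**2 + 2*x + 1 and u'(x)^2 = 16*x**6 + 48*x**5 + 84*x**4 + 64*x**3 + 24*x**2 - 12*x + 1.
Integrate each monomial from 0 to 1 using ∫_0^1 c·x^n dx = c·1^(n+1)/(n+1):
  ∫_0^1 u(x)^2 dx = ∫_0^1 (x^8 + 4*x^7 + 10*x^6 + 10*x^5 + 3*x^4 - 10*x^3 - 5*x^2 + 2*x + 1) dx. Term by term:
    ∫_0^1 x^8 dx = 1/9;  ∫_0^1 4*x^7 dx = 1/2;  ∫_0^1 10*x^6 dx = 10/7;
    ∫_0^1 10*x^5 dx = 5/3;  ∫_0^1 3*x^4 dx = 3/5;  ∫_0^1 -10*x^3 dx = -5/2;
    ∫_0^1 -5*x^2 dx = -5/3;  ∫_0^1 2*x dx = 1;  ∫_0^1 1 dx = 1.
  Sum: 1/9 + 1/2 + 10/7 + 5/3 + 3/5 − 5/2 − 5/3 + 1 + 1 = 674/315.
  ∫_0^1 u'(x)^2 dx = ∫_0^1 (16*x^6 + 48*x^5 + 84*x^4 + 64*x^3 + 24*x^2 - 12*x + 1) dx. Term by term:
    ∫_0^1 16*x^6 dx = 16/7;  ∫_0^1 48*x^5 dx = 8;  ∫_0^1 84*x^4 dx = 84/5;
    ∫_0^1 64*x^3 dx = 16;  ∫_0^1 24*x^2 dx = 8;  ∫_0^1 -12*x dx = -6;
    ∫_0^1 1 dx = 1.
  Sum: 16/7 + 8 + 84/5 + 16 + 8 − 6 + 1 = 1613/35.
Adding: ||u||_{H^1}^2 = 674/315 + 1613/35 = 15191/315.


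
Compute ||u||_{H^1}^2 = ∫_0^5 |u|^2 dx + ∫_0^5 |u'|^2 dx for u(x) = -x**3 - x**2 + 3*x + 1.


||u||_{H^1}^2 = 402725/21

The H^1 norm (squared) on an interval (0, L) is
  ||u||_{H^1}^2 = ∫_0^L u(x)^2 dx + ∫_0^L u'(x)^2 dx.
Compute u'(x) = -3*x**2 - 2*x + 3.
Then u(x)^2 = x**6 + 2*x**5 - 5*x**4 - 8*x**3 + 7*x**2 + 6*x + 1 and u'(x)^2 = 9*x**4 + 12*x**3 - 14*x**2 - 12*x + 9.
Integrate each monomial from 0 to 5 using ∫_0^5 c·x^n dx = c·5^(n+1)/(n+1):
  ∫_0^5 u(x)^2 dx = ∫_0^5 (x^6 + 2*x^5 - 5*x^4 - 8*x^3 + 7*x^2 + 6*x + 1) dx. Term by term:
    ∫_0^5 x^6 dx = 78125/7;  ∫_0^5 2*x^5 dx = 15625/3;  ∫_0^5 -5*x^4 dx = -3125;
    ∫_0^5 -8*x^3 dx = -1250;  ∫_0^5 7*x^2 dx = 875/3;  ∫_0^5 6*x dx = 75;
    ∫_0^5 1 dx = 5.
  Sum: 78125/7 + 15625/3 − 3125 − 1250 + 875/3 + 75 + 5 = 86560/7.
  ∫_0^5 u'(x)^2 dx = ∫_0^5 (9*x^4 + 12*x^3 - 14*x^2 - 12*x + 9) dx. Term by term:
    ∫_0^5 9*x^4 dx = 5625;  ∫_0^5 12*x^3 dx = 1875;  ∫_0^5 -14*x^2 dx = -1750/3;
    ∫_0^5 -12*x dx = -150;  ∫_0^5 9 dx = 45.
  Sum: 5625 + 1875 − 1750/3 − 150 + 45 = 20435/3.
Adding: ||u||_{H^1}^2 = 86560/7 + 20435/3 = 402725/21.


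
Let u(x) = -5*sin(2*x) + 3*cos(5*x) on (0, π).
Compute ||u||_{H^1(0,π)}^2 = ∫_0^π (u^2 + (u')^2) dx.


||u||_{H^1(0,π)}^2 = 1040/7 + 359*π/2

u'(x) = -15*sin(5*x) - 10*cos(2*x).
Expand u² and (u')² and integrate term by term on (0, π), using: for integers n ≥ 1, ∫_0^π sin²(nx) dx = ∫_0^π cos²(nx) dx = π/2; for n ≠ n', ∫_0^π sin(nx)sin(n'x) dx = ∫_0^π cos(nx)cos(n'x) dx = 0; and by product-to-sum, ∫_0^π sin(nx)cos(n'x) dx = ½∫_0^π [sin((n+n')x) + sin((n−n')x)] dx, which is 0 when n+n' is even and 2n/(n²−n'²) when n+n' is odd (it need not vanish on (0, π)).
  u² squared terms: (-5)²·∫sin(2x)² dx = 25·π/2 = 25*π/2;  (3)²·∫cos(5x)² dx = 9·π/2 = 9*π/2.
  u² cross terms: 2·(-5)·(3)·∫sin(2x)·cos(5x) dx = -30·(-4/21) = 40/7.
  So ∫_0^π u² dx = 25*π/2 + 9*π/2 + 40/7 = 40/7 + 17*π.
  (u')² squared terms: (-15)²·∫sin(5x)² dx = 225·π/2 = 225*π/2;  (-10)²·∫cos(2x)² dx = 100·π/2 = 50*π.
  (u')² cross terms: 2·(-15)·(-10)·∫sin(5x)·cos(2x) dx = 300·(10/21) = 1000/7.
  So ∫_0^π (u')² dx = 225*π/2 + 50*π + 1000/7 = 1000/7 + 325*π/2.
||u||_{H^1}^2 = (40/7 + 17*π) + (1000/7 + 325*π/2) = 1040/7 + 359*π/2.


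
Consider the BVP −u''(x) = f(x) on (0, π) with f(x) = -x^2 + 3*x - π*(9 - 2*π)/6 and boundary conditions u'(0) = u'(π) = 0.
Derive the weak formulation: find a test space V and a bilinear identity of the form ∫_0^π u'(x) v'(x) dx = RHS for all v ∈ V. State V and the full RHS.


V = H^1(0, π) (no boundary constraint on v; u is determined up to an additive constant); weak form: ∫_0^π u'v' dx = ∫_0^π (-x^2 + 3*x - π*(9 - 2*π)/6) v dx for all v ∈ V.

Multiply both sides by a test function v and integrate from 0 to π:
  ∫_0^π −u''(x) v(x) dx = ∫_0^π f(x) v(x) dx.
Integrate the LHS by parts once:
  ∫_0^π −u'' v dx = −[u'(x) v(x)]_0^π + ∫_0^π u'(x) v'(x) dx.
Thus ∫_0^π u'(x) v'(x) dx = ∫_0^π f(x) v(x) dx + [u'(x) v(x)]_0^π.
Choose V so that boundary terms are either known or forced to vanish.
u has homogeneous Neumann: u'(0) = u'(π) = 0. So [u' v]_0^π = 0·v(π) − 0·v(0) = 0 for any v; take V = H^1(0, π).
Weak formulation: find u (satisfying any essential BC) such that ∫_0^π u'(x) v'(x) dx = ∫_0^π f v dx for all v ∈ V (homogeneous Neumann, so boundary terms vanish).
Substituting f(x) = -x^2 + 3*x - π*(9 - 2*π)/6, the right-hand side is ∫_0^π (-x^2 + 3*x - π*(9 - 2*π)/6) v dx.
Compatibility check (pure Neumann): taking v ≡ 1 ∈ V gives 0 = ∫_0^π f dx + (0) − (0), i.e. ∫_0^π f dx must equal u'(0) − u'(π) = 0. Indeed ∫_0^π (-x^2 + 3*x - π*(9 - 2*π)/6) dx = 0, so the data are compatible. The solution is then unique only up to an additive constant (fix it e.g. by requiring ∫_0^π u dx = 0).


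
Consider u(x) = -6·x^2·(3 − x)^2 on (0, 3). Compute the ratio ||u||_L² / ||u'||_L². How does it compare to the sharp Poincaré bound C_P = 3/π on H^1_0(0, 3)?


||u||_L² / ||u'||_L² = sqrt(3)/2 < C_P = 3/π.

u(x) = -6·x^2·(3 − x)^2, so u'(x) = 12*x*(x*(3 - x) - (x - 3)^2).
u(x) = -6·x^2·(3 − x)^2 vanishes at x = 0 and x = 3, so u ∈ H^1_0(0, 3). Differentiate via the product rule and integrate the resulting polynomials term by term.
  ∫_0^3 u² dx = ∫_0^3 (36*x^8 - 432*x^7 + 1944*x^6 - 3888*x^5 + 2916*x^4) dx. Term by term:
    ∫_0^3 36*x^8 dx = 78732;  ∫_0^3 -432*x^7 dx = -354294;  ∫_0^3 1944*x^6 dx = 4251528/7;
    ∫_0^3 -3888*x^5 dx = -472392;  ∫_0^3 2916*x^4 dx = 708588/5.
  Sum: 78732 − 354294 + 4251528/7 − 472392 + 708588/5 = 39366/35.
  ∫_0^3 (u')² dx = ∫_0^3 (576*x^6 - 5184*x^5 + 16848*x^4 - 23328*x^3 + 11664*x^2) dx. Term by term:
    ∫_0^3 576*x^6 dx = 1259712/7;  ∫_0^3 -5184*x^5 dx = -629856;  ∫_0^3 16848*x^4 dx = 4094064/5;
    ∫_0^3 -23328*x^3 dx = -472392;  ∫_0^3 11664*x^2 dx = 104976.
  Sum: 1259712/7 − 629856 + 4094064/5 − 472392 + 104976 = 52488/35.
∫_0^3 u² dx = 39366/35, so ||u||_L² = 81*sqrt(210)/35.
∫_0^3 (u')² dx = 52488/35, so ||u'||_L² = 162*sqrt(70)/35.
Ratio ||u||_L² / ||u'||_L² = sqrt(3)/2.
Sharp Poincaré constant on H^1_0(0, 3) is C_P = L/π = 3/π, achieved by sin(π/3·x).
A polynomial bump cannot attain the sharp Poincaré constant (only the first sine eigenfunction does), so the ratio is strictly less than C_P, consistent with ||u||_L² ≤ C_P ||u'||_L².


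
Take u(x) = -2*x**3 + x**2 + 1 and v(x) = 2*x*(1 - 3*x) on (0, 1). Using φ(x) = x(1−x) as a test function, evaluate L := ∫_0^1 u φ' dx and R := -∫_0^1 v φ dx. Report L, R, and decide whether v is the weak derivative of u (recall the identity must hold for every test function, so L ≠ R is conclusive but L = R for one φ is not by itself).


LHS = 2/15, RHS = 2/15. Yes, v = u' weakly.

u(x) = -2*x**3 + x**2 + 1, classical derivative u'(x) = -6*x**2 + 2*x.
φ(x) = x(1−x), so φ'(x) = 1 - 2*x.
Note φ(0) = φ(1) = 0, so the boundary term u·φ vanishes.
LHS = ∫_0^1 u(x) φ'(x) dx = ∫_0^1 (4*x^4 - 4*x^3 + x^2 - 2*x + 1) dx. Term by term:
  ∫_0^1 4*x^4 dx = 4/5;  ∫_0^1 -4*x^3 dx = -1;  ∫_0^1 x^2 dx = 1/3;
  ∫_0^1 -2*x dx = -1;  ∫_0^1 1 dx = 1.
Sum: 4/5 − 1 + 1/3 − 1 + 1 = 2/15.
So LHS = 2/15.
∫_0^1 v(x) φ(x) dx = ∫_0^1 (6*x^4 - 8*x^3 + 2*x^2) dx. Term by term:
  ∫_0^1 6*x^4 dx = 6/5;  ∫_0^1 -8*x^3 dx = -2;  ∫_0^1 2*x^2 dx = 2/3.
Sum: 6/5 − 2 + 2/3 = -2/15.
So RHS = -∫_0^1 v(x) φ(x) dx = 2/15.
LHS = RHS, so the identity holds for this test φ.
Moreover u is smooth here and v(x) = u'(x) = -6*x**2 + 2*x pointwise, so the identity holds for every test function. Hence v is the weak derivative of u.


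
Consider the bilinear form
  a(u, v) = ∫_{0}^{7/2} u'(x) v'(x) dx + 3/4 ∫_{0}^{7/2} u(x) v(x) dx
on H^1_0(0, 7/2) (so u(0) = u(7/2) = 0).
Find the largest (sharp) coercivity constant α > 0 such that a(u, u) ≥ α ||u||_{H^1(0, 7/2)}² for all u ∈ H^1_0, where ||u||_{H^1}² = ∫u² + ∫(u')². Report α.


α = (147 + 16*π^2)/(4*(4*π^2 + 49))

Coercivity of a(·,·) on H^1_0(0, 7/2) means a(u, u) ≥ α ||u||_{H^1}² for every u ∈ H^1_0.
The interval has length L = 7/2, and Poincaré/coercivity depend only on L. Here a(u, u) = ∫(u')² + (3/4)·∫u².
Here 0 < c = 3/4 < 1. The condition a(u,u) ≥ α||u||_{H^1}² reads (1−α)∫(u')² ≥ (α−c)∫u². Any admissible α is ≤ 1 (rapidly oscillating u have ∫u²/∫(u')² → 0), and α = 1 would force 0 ≥ (1−c)∫u², impossible since c < 1; so 1−α > 0. By the sharp Poincaré inequality on H^1_0 of an interval of length L, ∫(u')² ≥ (π/L)²∫u² with equality for the first sine mode sin(π(x−x₀)/L) (x₀ the left endpoint), so the inequality holds for all u iff (1−α)(π/L)² ≥ α − c, i.e. α ≤ ((π/L)² + c)/((π/L)² + 1) = (1 + c(L/π)²)/(1 + (L/π)²). With (π/L)² = 4*π^2/49 and c = 3/4, the largest admissible constant is α = ((π/L)² + c)/((π/L)² + 1).
Simplifying, α = (147 + 16*π^2)/(4*(4*π^2 + 49)).


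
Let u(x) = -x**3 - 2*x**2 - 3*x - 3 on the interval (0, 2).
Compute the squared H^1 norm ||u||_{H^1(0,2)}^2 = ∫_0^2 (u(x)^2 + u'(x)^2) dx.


||u||_{H^1}^2 = 64808/105

The H^1 norm (squared) on an interval (0, L) is
  ||u||_{H^1}^2 = ∫_0^L u(x)^2 dx + ∫_0^L u'(x)^2 dx.
Compute u'(x) = -3*x**2 - 4*x - 3.
Then u(x)^2 = x**6 + 4*x**5 + 10*x**4 + 18*x**3 + 21*x**2 + 18*x + 9 and u'(x)^2 = 9*x**4 + 24*x**3 + 34*x**2 + 24*x + 9.
Integrate each monomial from 0 to 2 using ∫_0^2 c·x^n dx = c·2^(n+1)/(n+1):
  ∫_0^2 u(x)^2 dx = ∫_0^2 (x^6 + 4*x^5 + 10*x^4 + 18*x^3 + 21*x^2 + 18*x + 9) dx. Term by term:
    ∫_0^2 x^6 dx = 128/7;  ∫_0^2 4*x^5 dx = 128/3;  ∫_0^2 10*x^4 dx = 64;
    ∫_0^2 18*x^3 dx = 72;  ∫_0^2 21*x^2 dx = 56;  ∫_0^2 18*x dx = 36;
    ∫_0^2 9 dx = 18.
  Sum: 128/7 + 128/3 + 64 + 72 + 56 + 36 + 18 = 6446/21.
  ∫_0^2 u'(x)^2 dx = ∫_0^2 (9*x^4 + 24*x^3 + 34*x^2 + 24*x + 9) dx. Term by term:
    ∫_0^2 9*x^4 dx = 288/5;  ∫_0^2 24*x^3 dx = 96;  ∫_0^2 34*x^2 dx = 272/3;
    ∫_0^2 24*x dx = 48;  ∫_0^2 9 dx = 18.
  Sum: 288/5 + 96 + 272/3 + 48 + 18 = 4654/15.
Adding: ||u||_{H^1}^2 = 6446/21 + 4654/15 = 64808/105.


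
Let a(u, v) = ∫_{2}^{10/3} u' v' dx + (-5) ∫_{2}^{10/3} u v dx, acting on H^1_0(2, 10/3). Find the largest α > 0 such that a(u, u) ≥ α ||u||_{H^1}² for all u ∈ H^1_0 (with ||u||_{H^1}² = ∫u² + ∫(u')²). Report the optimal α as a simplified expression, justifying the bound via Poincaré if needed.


α = (-80 + 9*π^2)/(16 + 9*π^2)

Coercivity of a(·,·) on H^1_0(2, 10/3) means a(u, u) ≥ α ||u||_{H^1}² for every u ∈ H^1_0.
The interval has length L = 4/3, and Poincaré/coercivity depend only on L. Here a(u, u) = ∫(u')² + (-5)·∫u².
Here c = -5 < 0 with |c| < (π/L)² = 9*π^2/16, so coercivity still holds. The condition a(u,u) ≥ α||u||_{H^1}² reads (1−α)∫(u')² ≥ (α−c)∫u². Any admissible α is ≤ 1 (rapidly oscillating u have ∫u²/∫(u')² → 0), and α = 1 would force 0 ≥ (1−c)∫u², impossible since c < 1; so 1−α > 0. By the sharp Poincaré inequality on H^1_0 of an interval of length L, ∫(u')² ≥ (π/L)²∫u² with equality for the first sine mode sin(π(x−x₀)/L) (x₀ the left endpoint), so the inequality holds for all u iff (1−α)(π/L)² ≥ α − c, i.e. α ≤ ((π/L)² + c)/((π/L)² + 1) = (1 + c(L/π)²)/(1 + (L/π)²). (Direct route, valid since c ≤ 0: Poincaré gives c∫u² ≥ c(L/π)²∫(u')², so a(u,u) ≥ (1 + c(L/π)²)∫(u')², while ||u||_{H^1}² ≤ (1 + (L/π)²)∫(u')²; dividing yields the same α.) With (π/L)² = 9*π^2/16 and c = -5, the largest admissible constant is α = ((π/L)² + c)/((π/L)² + 1).
Simplifying, α = (-80 + 9*π^2)/(16 + 9*π^2).


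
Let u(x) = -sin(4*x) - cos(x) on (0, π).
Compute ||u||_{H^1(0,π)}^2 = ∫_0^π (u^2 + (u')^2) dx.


||u||_{H^1(0,π)}^2 = 32/15 + 19*π/2

u'(x) = sin(x) - 4*cos(4*x).
Expand u² and (u')² and integrate term by term on (0, π), using: for integers n ≥ 1, ∫_0^π sin²(nx) dx = ∫_0^π cos²(nx) dx = π/2; for n ≠ n', ∫_0^π sin(nx)sin(n'x) dx = ∫_0^π cos(nx)cos(n'x) dx = 0; and by product-to-sum, ∫_0^π sin(nx)cos(n'x) dx = ½∫_0^π [sin((n+n')x) + sin((n−n')x)] dx, which is 0 when n+n' is even and 2n/(n²−n'²) when n+n' is odd (it need not vanish on (0, π)).
  u² squared terms: (-1)²·∫cos(x)² dx = 1·π/2 = π/2;  (-1)²·∫sin(4x)² dx = 1·π/2 = π/2.
  u² cross terms: 2·(-1)·(-1)·∫cos(x)·sin(4x) dx = 2·(8/15) = 16/15.
  So ∫_0^π u² dx = π/2 + π/2 + 16/15 = 16/15 + π.
  (u')² squared terms: (-4)²·∫cos(4x)² dx = 16·π/2 = 8*π;  (1)²·∫sin(x)² dx = 1·π/2 = π/2.
  (u')² cross terms: 2·(-4)·(1)·∫cos(4x)·sin(x) dx = -8·(-2/15) = 16/15.
  So ∫_0^π (u')² dx = 8*π + π/2 + 16/15 = 16/15 + 17*π/2.
||u||_{H^1}^2 = (16/15 + π) + (16/15 + 17*π/2) = 32/15 + 19*π/2.


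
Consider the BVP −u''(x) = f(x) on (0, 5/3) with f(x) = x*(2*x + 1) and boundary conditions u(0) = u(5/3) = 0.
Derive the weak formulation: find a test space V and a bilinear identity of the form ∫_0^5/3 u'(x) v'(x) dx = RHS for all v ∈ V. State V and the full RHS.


V = H^1_0(0, 5/3) (so v(0) = v(5/3) = 0); weak form: ∫_0^5/3 u'v' dx = ∫_0^5/3 (x*(2*x + 1)) v dx for all v ∈ V.

Multiply both sides by a test function v and integrate from 0 to 5/3:
  ∫_0^5/3 −u''(x) v(x) dx = ∫_0^5/3 f(x) v(x) dx.
Integrate the LHS by parts once:
  ∫_0^5/3 −u'' v dx = −[u'(x) v(x)]_0^5/3 + ∫_0^5/3 u'(x) v'(x) dx.
Thus ∫_0^5/3 u'(x) v'(x) dx = ∫_0^5/3 f(x) v(x) dx + [u'(x) v(x)]_0^5/3.
Choose V so that boundary terms are either known or forced to vanish.
u is Dirichlet: u(0) = u(5/3) = 0. Let V = H^1_0(0, 5/3); then v(0) = v(5/3) = 0, and [u' v]_0^5/3 = 0.
Weak formulation: find u (satisfying any essential BC) such that ∫_0^5/3 u'(x) v'(x) dx = ∫_0^5/3 f v dx for all v ∈ V.
Substituting f(x) = x*(2*x + 1), the right-hand side is ∫_0^5/3 (x*(2*x + 1)) v dx.


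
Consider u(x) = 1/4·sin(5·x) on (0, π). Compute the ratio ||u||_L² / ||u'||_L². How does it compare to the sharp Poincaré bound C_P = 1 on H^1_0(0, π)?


||u||_L² / ||u'||_L² = 1/5 < C_P = 1.

u(x) = 1/4·sin(5·x), so u'(x) = 5*cos(5*x)/4.
Writing u(x) = A·sin(kπx/L) with A = 1/4 and k = 5, use ∫_0^L sin²(kπx/L) dx = L/2 and ∫_0^L cos²(kπx/L) dx = L/2.
u² = 1/16·sin²(5·x) and (u')² = 25/16·cos²(5·x), and each of sin², cos² integrates to L/2 = π/2 over (0, π).
∫_0^π u² dx = π/32, so ||u||_L² = sqrt(2)*sqrt(π)/8.
∫_0^π (u')² dx = 25*π/32, so ||u'||_L² = 5*sqrt(2)*sqrt(π)/8.
Ratio ||u||_L² / ||u'||_L² = 1/5.
Sharp Poincaré constant on H^1_0(0, π) is C_P = L/π = 1, achieved by sin(x).
This is the k = 5 harmonic; the ratio L/(kπ) is strictly less than C_P = L/π, consistent with the sharp inequality ||u||_L² ≤ C_P ||u'||_L².


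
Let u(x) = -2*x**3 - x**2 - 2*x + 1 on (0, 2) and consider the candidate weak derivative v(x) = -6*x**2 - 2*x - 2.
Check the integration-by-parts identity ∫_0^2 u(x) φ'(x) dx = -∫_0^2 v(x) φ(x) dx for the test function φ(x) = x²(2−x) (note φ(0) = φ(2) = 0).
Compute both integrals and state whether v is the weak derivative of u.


LHS = 56/3, RHS = 56/3. Yes, v = u' weakly.

u(x) = -2*x**3 - x**2 - 2*x + 1, classical derivative u'(x) = -6*x**2 - 2*x - 2.
φ(x) = x²(2−x), so φ'(x) = x*(4 - 3*x).
Note φ(0) = φ(2) = 0, so the boundary term u·φ vanishes.
LHS = ∫_0^2 u(x) φ'(x) dx = ∫_0^2 (6*x^5 - 5*x^4 + 2*x^3 - 11*x^2 + 4*x) dx. Term by term:
  ∫_0^2 6*x^5 dx = 64;  ∫_0^2 -5*x^4 dx = -32;  ∫_0^2 2*x^3 dx = 8;
  ∫_0^2 -11*x^2 dx = -88/3;  ∫_0^2 4*x dx = 8.
Sum: 64 − 32 + 8 − 88/3 + 8 = 56/3.
So LHS = 56/3.
∫_0^2 v(x) φ(x) dx = ∫_0^2 (6*x^5 - 10*x^4 - 2*x^3 - 4*x^2) dx. Term by term:
  ∫_0^2 6*x^5 dx = 64;  ∫_0^2 -10*x^4 dx = -64;  ∫_0^2 -2*x^3 dx = -8;
  ∫_0^2 -4*x^2 dx = -32/3.
Sum: 64 − 64 − 8 − 32/3 = -56/3.
So RHS = -∫_0^2 v(x) φ(x) dx = 56/3.
LHS = RHS, so the identity holds for this test φ.
Moreover u is smooth here and v(x) = u'(x) = -6*x**2 - 2*x - 2 pointwise, so the identity holds for every test function. Hence v is the weak derivative of u.


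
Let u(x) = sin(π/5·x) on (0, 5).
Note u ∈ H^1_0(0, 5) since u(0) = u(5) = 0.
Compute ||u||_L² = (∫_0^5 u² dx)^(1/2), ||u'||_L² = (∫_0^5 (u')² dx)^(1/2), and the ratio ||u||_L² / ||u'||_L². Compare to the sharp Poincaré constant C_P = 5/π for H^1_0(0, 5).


||u||_L² / ||u'||_L² = 5/π = C_P.

u(x) = sin(π/5·x), so u'(x) = π*cos(π*x/5)/5.
Writing u(x) = A·sin(kπx/L) with A = 1 and k = 1, use ∫_0^L sin²(kπx/L) dx = L/2 and ∫_0^L cos²(kπx/L) dx = L/2.
u² = 1·sin²(π/5·x) and (u')² = π^2/25·cos²(π/5·x), and each of sin², cos² integrates to L/2 = 5/2 over (0, 5).
∫_0^5 u² dx = 5/2, so ||u||_L² = sqrt(10)/2.
∫_0^5 (u')² dx = π^2/10, so ||u'||_L² = sqrt(10)*π/10.
Ratio ||u||_L² / ||u'||_L² = 5/π.
Sharp Poincaré constant on H^1_0(0, 5) is C_P = L/π = 5/π, achieved by sin(π/5·x).
This is the k = 1 eigenfunction (up to amplitude), so the ratio equals the sharp Poincaré constant exactly.


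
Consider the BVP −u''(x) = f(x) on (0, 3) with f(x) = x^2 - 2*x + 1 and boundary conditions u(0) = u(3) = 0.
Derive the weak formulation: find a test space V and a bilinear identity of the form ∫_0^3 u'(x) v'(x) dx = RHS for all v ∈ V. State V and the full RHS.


V = H^1_0(0, 3) (so v(0) = v(3) = 0); weak form: ∫_0^3 u'v' dx = ∫_0^3 (x^2 - 2*x + 1) v dx for all v ∈ V.

Multiply both sides by a test function v and integrate from 0 to 3:
  ∫_0^3 −u''(x) v(x) dx = ∫_0^3 f(x) v(x) dx.
Integrate the LHS by parts once:
  ∫_0^3 −u'' v dx = −[u'(x) v(x)]_0^3 + ∫_0^3 u'(x) v'(x) dx.
Thus ∫_0^3 u'(x) v'(x) dx = ∫_0^3 f(x) v(x) dx + [u'(x) v(x)]_0^3.
Choose V so that boundary terms are either known or forced to vanish.
u is Dirichlet: u(0) = u(3) = 0. Let V = H^1_0(0, 3); then v(0) = v(3) = 0, and [u' v]_0^3 = 0.
Weak formulation: find u (satisfying any essential BC) such that ∫_0^3 u'(x) v'(x) dx = ∫_0^3 f v dx for all v ∈ V.
Substituting f(x) = x^2 - 2*x + 1, the right-hand side is ∫_0^3 (x^2 - 2*x + 1) v dx.


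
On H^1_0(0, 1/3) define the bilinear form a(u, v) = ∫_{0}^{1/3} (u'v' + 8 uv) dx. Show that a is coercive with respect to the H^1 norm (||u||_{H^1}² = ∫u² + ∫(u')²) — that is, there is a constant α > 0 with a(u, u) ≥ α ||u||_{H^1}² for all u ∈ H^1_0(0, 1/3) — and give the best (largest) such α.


α = 1

Coercivity of a(·,·) on H^1_0(0, 1/3) means a(u, u) ≥ α ||u||_{H^1}² for every u ∈ H^1_0.
The interval has length L = 1/3, and Poincaré/coercivity depend only on L. Here a(u, u) = ∫(u')² + (8)·∫u².
Here c = 8 ≥ 1, so a(u,u) = ∫(u')² + c∫u² ≥ ∫(u')² + ∫u² = ||u||_{H^1}², i.e. α = 1 works. No larger α is possible: a(u,u) ≥ α||u||_{H^1}² means (1−α)∫(u')² ≥ (α−c)∫u², and for the modes u_n = sin(nπ(x−x₀)/L) (x₀ the left endpoint) one has ∫u_n²/∫(u_n')² = (L/(nπ))² → 0, so a(u_n,u_n)/||u_n||_{H^1}² → 1. Hence the optimal constant is α = 1.
Therefore α = 1.


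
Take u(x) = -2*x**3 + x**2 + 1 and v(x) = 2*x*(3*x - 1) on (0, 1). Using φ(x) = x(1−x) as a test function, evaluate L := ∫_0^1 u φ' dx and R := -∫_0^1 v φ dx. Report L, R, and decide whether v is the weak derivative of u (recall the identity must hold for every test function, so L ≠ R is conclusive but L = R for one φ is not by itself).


LHS = 2/15, RHS = -2/15. No, v is not the weak derivative of u.

u(x) = -2*x**3 + x**2 + 1, classical derivative u'(x) = -6*x**2 + 2*x.
φ(x) = x(1−x), so φ'(x) = 1 - 2*x.
Note φ(0) = φ(1) = 0, so the boundary term u·φ vanishes.
LHS = ∫_0^1 u(x) φ'(x) dx = ∫_0^1 (4*x^4 - 4*x^3 + x^2 - 2*x + 1) dx. Term by term:
  ∫_0^1 4*x^4 dx = 4/5;  ∫_0^1 -4*x^3 dx = -1;  ∫_0^1 x^2 dx = 1/3;
  ∫_0^1 -2*x dx = -1;  ∫_0^1 1 dx = 1.
Sum: 4/5 − 1 + 1/3 − 1 + 1 = 2/15.
So LHS = 2/15.
∫_0^1 v(x) φ(x) dx = ∫_0^1 (-6*x^4 + 8*x^3 - 2*x^2) dx. Term by term:
  ∫_0^1 -6*x^4 dx = -6/5;  ∫_0^1 8*x^3 dx = 2;  ∫_0^1 -2*x^2 dx = -2/3.
Sum: -6/5 + 2 − 2/3 = 2/15.
So RHS = -∫_0^1 v(x) φ(x) dx = -2/15.
LHS − RHS = 4/15 ≠ 0, so the identity fails.
(For a valid weak derivative the identity must hold for EVERY test function, in particular this one. The failure shows v is NOT the weak derivative of u.)
Correct weak derivative would be u'(x) = -6*x**2 + 2*x.


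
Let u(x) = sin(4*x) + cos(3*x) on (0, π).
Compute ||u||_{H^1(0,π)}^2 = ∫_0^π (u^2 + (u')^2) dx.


||u||_{H^1(0,π)}^2 = 160/7 + 27*π/2

u'(x) = -3*sin(3*x) + 4*cos(4*x).
Expand u² and (u')² and integrate term by term on (0, π), using: for integers n ≥ 1, ∫_0^π sin²(nx) dx = ∫_0^π cos²(nx) dx = π/2; for n ≠ n', ∫_0^π sin(nx)sin(n'x) dx = ∫_0^π cos(nx)cos(n'x) dx = 0; and by product-to-sum, ∫_0^π sin(nx)cos(n'x) dx = ½∫_0^π [sin((n+n')x) + sin((n−n')x)] dx, which is 0 when n+n' is even and 2n/(n²−n'²) when n+n' is odd (it need not vanish on (0, π)).
  u² squared terms: (1)²·∫cos(3x)² dx = 1·π/2 = π/2;  (1)²·∫sin(4x)² dx = 1·π/2 = π/2.
  u² cross terms: 2·(1)·(1)·∫cos(3x)·sin(4x) dx = 2·(8/7) = 16/7.
  So ∫_0^π u² dx = π/2 + π/2 + 16/7 = 16/7 + π.
  (u')² squared terms: (-3)²·∫sin(3x)² dx = 9·π/2 = 9*π/2;  (4)²·∫cos(4x)² dx = 16·π/2 = 8*π.
  (u')² cross terms: 2·(-3)·(4)·∫sin(3x)·cos(4x) dx = -24·(-6/7) = 144/7.
  So ∫_0^π (u')² dx = 9*π/2 + 8*π + 144/7 = 144/7 + 25*π/2.
||u||_{H^1}^2 = (16/7 + π) + (144/7 + 25*π/2) = 160/7 + 27*π/2.


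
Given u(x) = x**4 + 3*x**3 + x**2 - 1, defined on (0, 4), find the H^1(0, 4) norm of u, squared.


||u||_{H^1}^2 = 68150252/315

The H^1 norm (squared) on an interval (0, L) is
  ||u||_{H^1}^2 = ∫_0^L u(x)^2 dx + ∫_0^L u'(x)^2 dx.
Compute u'(x) = 4*x**3 + 9*x**2 + 2*x.
Then u(x)^2 = x**8 + 6*x**7 + 11*x**6 + 6*x**5 - x**4 - 6*x**3 - 2*x**2 + 1 and u'(x)^2 = 16*x**6 + 72*x**5 + 97*x**4 + 36*x**3 + 4*x**2.
Integrate each monomial from 0 to 4 using ∫_0^4 c·x^n dx = c·4^(n+1)/(n+1):
  ∫_0^4 u(x)^2 dx = ∫_0^4 (x^8 + 6*x^7 + 11*x^6 + 6*x^5 - x^4 - 6*x^3 - 2*x^2 + 1) dx. Term by term:
    ∫_0^4 x^8 dx = 262144/9;  ∫_0^4 6*x^7 dx = 49152;  ∫_0^4 11*x^6 dx = 180224/7;
    ∫_0^4 6*x^5 dx = 4096;  ∫_0^4 -x^4 dx = -1024/5;  ∫_0^4 -6*x^3 dx = -384;
    ∫_0^4 -2*x^2 dx = -128/3;  ∫_0^4 1 dx = 4.
  Sum: 262144/9 + 49152 + 180224/7 + 4096 − 1024/5 − 384 − 128/3 + 4 = 33860588/315.
  ∫_0^4 u'(x)^2 dx = ∫_0^4 (16*x^6 + 72*x^5 + 97*x^4 + 36*x^3 + 4*x^2) dx. Term by term:
    ∫_0^4 16*x^6 dx = 262144/7;  ∫_0^4 72*x^5 dx = 49152;  ∫_0^4 97*x^4 dx = 99328/5;
    ∫_0^4 36*x^3 dx = 2304;  ∫_0^4 4*x^2 dx = 256/3.
  Sum: 262144/7 + 49152 + 99328/5 + 2304 + 256/3 = 11429888/105.
Adding: ||u||_{H^1}^2 = 33860588/315 + 11429888/105 = 68150252/315.


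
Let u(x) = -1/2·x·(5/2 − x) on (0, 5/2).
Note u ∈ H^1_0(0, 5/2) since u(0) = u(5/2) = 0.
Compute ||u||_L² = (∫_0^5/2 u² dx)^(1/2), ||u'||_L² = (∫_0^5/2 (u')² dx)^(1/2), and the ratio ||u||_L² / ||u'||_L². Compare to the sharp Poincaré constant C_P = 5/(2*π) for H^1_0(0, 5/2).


||u||_L² / ||u'||_L² = sqrt(10)/4 < C_P = 5/(2*π).

u(x) = -1/2·x·(5/2 − x), so u'(x) = x - 5/4.
u(x) = -1/2·x·(5/2 − x) vanishes at x = 0 and x = 5/2, so u ∈ H^1_0(0, 5/2). Differentiate via the product rule and integrate the resulting polynomials term by term.
  ∫_0^5/2 u² dx = ∫_0^5/2 (x^4/4 - 5*x^3/4 + 25*x^2/16) dx. Term by term:
    ∫_0^5/2 x^4/4 dx = 625/128;  ∫_0^5/2 -5*x^3/4 dx = -3125/256;  ∫_0^5/2 25*x^2/16 dx = 3125/384.
  Sum: 625/128 − 3125/256 + 3125/384 = 625/768.
  ∫_0^5/2 (u')² dx = ∫_0^5/2 (x^2 - 5*x/2 + 25/16) dx. Term by term:
    ∫_0^5/2 x^2 dx = 125/24;  ∫_0^5/2 -5*x/2 dx = -125/16;  ∫_0^5/2 25/16 dx = 125/32.
  Sum: 125/24 − 125/16 + 125/32 = 125/96.
∫_0^5/2 u² dx = 625/768, so ||u||_L² = 25*sqrt(3)/48.
∫_0^5/2 (u')² dx = 125/96, so ||u'||_L² = 5*sqrt(30)/24.
Ratio ||u||_L² / ||u'||_L² = sqrt(10)/4.
Sharp Poincaré constant on H^1_0(0, 5/2) is C_P = L/π = 5/(2*π), achieved by sin(2*π/5·x).
A polynomial bump cannot attain the sharp Poincaré constant (only the first sine eigenfunction does), so the ratio is strictly less than C_P, consistent with ||u||_L² ≤ C_P ||u'||_L².


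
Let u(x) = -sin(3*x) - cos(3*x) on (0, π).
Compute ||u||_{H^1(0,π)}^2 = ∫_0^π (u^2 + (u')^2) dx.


||u||_{H^1(0,π)}^2 = 10*π

u'(x) = 3*sin(3*x) - 3*cos(3*x).
Expand u² and (u')² and integrate term by term on (0, π), using: for integers n ≥ 1, ∫_0^π sin²(nx) dx = ∫_0^π cos²(nx) dx = π/2; for n ≠ n', ∫_0^π sin(nx)sin(n'x) dx = ∫_0^π cos(nx)cos(n'x) dx = 0; and by product-to-sum, ∫_0^π sin(nx)cos(n'x) dx = ½∫_0^π [sin((n+n')x) + sin((n−n')x)] dx, which is 0 when n+n' is even and 2n/(n²−n'²) when n+n' is odd (it need not vanish on (0, π)).
  u² squared terms: (-1)²·∫cos(3x)² dx = 1·π/2 = π/2;  (-1)²·∫sin(3x)² dx = 1·π/2 = π/2.
  u² cross terms: 2·(-1)·(-1)·∫cos(3x)·sin(3x) dx = 2·(0) = 0.
  So ∫_0^π u² dx = π/2 + π/2 + 0 = π.
  (u')² squared terms: (-3)²·∫cos(3x)² dx = 9·π/2 = 9*π/2;  (3)²·∫sin(3x)² dx = 9·π/2 = 9*π/2.
  (u')² cross terms: 2·(-3)·(3)·∫cos(3x)·sin(3x) dx = -18·(0) = 0.
  So ∫_0^π (u')² dx = 9*π/2 + 9*π/2 + 0 = 9*π.
||u||_{H^1}^2 = (π) + (9*π) = 10*π.


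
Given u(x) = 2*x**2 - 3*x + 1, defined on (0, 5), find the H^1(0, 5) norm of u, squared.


||u||_{H^1}^2 = 4525/3

The H^1 norm (squared) on an interval (0, L) is
  ||u||_{H^1}^2 = ∫_0^L u(x)^2 dx + ∫_0^L u'(x)^2 dx.
Compute u'(x) = 4*x - 3.
Then u(x)^2 = 4*x**4 - 12*x**3 + 13*x**2 - 6*x + 1 and u'(x)^2 = 16*x**2 - 24*x + 9.
Integrate each monomial from 0 to 5 using ∫_0^5 c·x^n dx = c·5^(n+1)/(n+1):
  ∫_0^5 u(x)^2 dx = ∫_0^5 (4*x^4 - 12*x^3 + 13*x^2 - 6*x + 1) dx. Term by term:
    ∫_0^5 4*x^4 dx = 2500;  ∫_0^5 -12*x^3 dx = -1875;  ∫_0^5 13*x^2 dx = 1625/3;
    ∫_0^5 -6*x dx = -75;  ∫_0^5 1 dx = 5.
  Sum: 2500 − 1875 + 1625/3 − 75 + 5 = 3290/3.
  ∫_0^5 u'(x)^2 dx = ∫_0^5 (16*x^2 - 24*x + 9) dx. Term by term:
    ∫_0^5 16*x^2 dx = 2000/3;  ∫_0^5 -24*x dx = -300;  ∫_0^5 9 dx = 45.
  Sum: 2000/3 − 300 + 45 = 1235/3.
Adding: ||u||_{H^1}^2 = 3290/3 + 1235/3 = 4525/3.
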